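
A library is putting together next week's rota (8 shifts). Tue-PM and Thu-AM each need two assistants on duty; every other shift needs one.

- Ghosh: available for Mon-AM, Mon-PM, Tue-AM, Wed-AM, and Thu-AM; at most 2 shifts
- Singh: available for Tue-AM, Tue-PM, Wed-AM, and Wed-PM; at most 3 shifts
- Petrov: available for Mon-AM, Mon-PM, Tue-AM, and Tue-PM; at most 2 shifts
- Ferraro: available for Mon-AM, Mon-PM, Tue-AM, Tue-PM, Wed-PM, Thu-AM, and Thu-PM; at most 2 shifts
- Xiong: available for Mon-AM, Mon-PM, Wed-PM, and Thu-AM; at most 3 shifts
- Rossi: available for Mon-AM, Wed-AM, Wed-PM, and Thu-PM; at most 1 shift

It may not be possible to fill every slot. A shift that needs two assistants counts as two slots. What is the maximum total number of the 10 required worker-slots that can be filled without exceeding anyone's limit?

10

Total capacity across all assistants is 2+3+2+2+3+1 = 13, and 10 slots are needed, so at most 10 can be filled.
An assignment achieving 10: Mon-AM→Xiong, Mon-PM→Petrov, Tue-AM→Singh, Tue-PM→Singh+Petrov, Wed-AM→Ghosh, Wed-PM→Singh, Thu-AM→Ghosh+Ferraro, Thu-PM→Ferraro.
Loads: Ghosh 2/2, Singh 3/3, Petrov 2/2, Ferraro 2/2, Xiong 1/3, Rossi 0/1.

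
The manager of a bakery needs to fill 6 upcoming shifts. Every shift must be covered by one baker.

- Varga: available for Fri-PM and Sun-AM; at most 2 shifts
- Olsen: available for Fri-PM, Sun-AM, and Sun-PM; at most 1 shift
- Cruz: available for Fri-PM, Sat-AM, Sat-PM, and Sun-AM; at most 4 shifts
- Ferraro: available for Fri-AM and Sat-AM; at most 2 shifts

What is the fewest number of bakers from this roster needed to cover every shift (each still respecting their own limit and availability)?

3

6 slots to fill and no one can take more than 4, so at least ⌈6/4⌉ = 2 bakers are needed.
Shifts {Fri-AM, Fri-PM, Sun-PM} need 3 slots, but among the bakers available for them (Varga, Olsen, Cruz, and Ferraro) any 2 together supply at most 2. So 2 bakers are not enough.
Olsen, Cruz, and Ferraro alone can cover everything: Fri-AM→Ferraro, Fri-PM→Cruz, Sat-AM→Cruz, Sat-PM→Cruz, Sun-AM→Cruz, Sun-PM→Olsen.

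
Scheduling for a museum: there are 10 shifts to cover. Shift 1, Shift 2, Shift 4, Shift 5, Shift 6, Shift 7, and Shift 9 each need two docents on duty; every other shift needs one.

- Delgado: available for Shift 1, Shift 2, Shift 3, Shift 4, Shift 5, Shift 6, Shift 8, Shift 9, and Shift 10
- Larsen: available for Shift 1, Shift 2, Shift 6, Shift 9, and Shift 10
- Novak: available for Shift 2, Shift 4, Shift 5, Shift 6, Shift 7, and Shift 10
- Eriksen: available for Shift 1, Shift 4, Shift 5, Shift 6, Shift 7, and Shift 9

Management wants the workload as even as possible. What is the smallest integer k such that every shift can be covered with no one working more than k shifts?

5

With 4 docents and 17 worker-slots to fill, someone must work at least ⌈17/4⌉ = 5 shifts, so k ≥ 5.
k = 5 works: Shift 1→Delgado+Larsen, Shift 2→Delgado+Larsen, Shift 3→Delgado, Shift 4→Delgado+Novak, Shift 5→Novak+Eriksen, Shift 6→Larsen+Novak, Shift 7→Novak+Eriksen, Shift 8→Delgado, Shift 9→Larsen+Eriksen, Shift 10→Larsen.
Loads: Delgado 5, Larsen 5, Novak 4, Eriksen 3 — all ≤ 5.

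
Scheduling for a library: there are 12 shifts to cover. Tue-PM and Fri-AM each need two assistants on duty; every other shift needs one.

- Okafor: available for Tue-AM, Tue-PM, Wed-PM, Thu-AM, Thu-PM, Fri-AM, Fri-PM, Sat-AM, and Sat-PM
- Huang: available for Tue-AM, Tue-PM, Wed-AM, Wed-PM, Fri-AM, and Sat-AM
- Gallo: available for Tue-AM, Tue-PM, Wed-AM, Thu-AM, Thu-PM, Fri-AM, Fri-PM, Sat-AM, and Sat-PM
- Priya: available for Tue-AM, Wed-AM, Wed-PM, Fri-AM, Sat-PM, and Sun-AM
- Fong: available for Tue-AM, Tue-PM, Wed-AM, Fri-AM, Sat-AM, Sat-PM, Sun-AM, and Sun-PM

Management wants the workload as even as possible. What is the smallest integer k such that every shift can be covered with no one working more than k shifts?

With 5 assistants and 14 worker-slots to fill, someone must work at least ⌈14/5⌉ = 3 shifts, so k ≥ 3.
k = 3 works: Tue-AM→Gallo, Tue-PM→Gallo+Fong, Wed-AM→Huang, Wed-PM→Huang, Thu-AM→Okafor, Thu-PM→Okafor, Fri-AM→Priya+Fong, Fri-PM→Okafor, Sat-AM→Huang, Sat-PM→Gallo, Sun-AM→Priya, Sun-PM→Fong.
Loads: Okafor 3, Huang 3, Gallo 3, Priya 2, Fong 3 — all ≤ 3.

3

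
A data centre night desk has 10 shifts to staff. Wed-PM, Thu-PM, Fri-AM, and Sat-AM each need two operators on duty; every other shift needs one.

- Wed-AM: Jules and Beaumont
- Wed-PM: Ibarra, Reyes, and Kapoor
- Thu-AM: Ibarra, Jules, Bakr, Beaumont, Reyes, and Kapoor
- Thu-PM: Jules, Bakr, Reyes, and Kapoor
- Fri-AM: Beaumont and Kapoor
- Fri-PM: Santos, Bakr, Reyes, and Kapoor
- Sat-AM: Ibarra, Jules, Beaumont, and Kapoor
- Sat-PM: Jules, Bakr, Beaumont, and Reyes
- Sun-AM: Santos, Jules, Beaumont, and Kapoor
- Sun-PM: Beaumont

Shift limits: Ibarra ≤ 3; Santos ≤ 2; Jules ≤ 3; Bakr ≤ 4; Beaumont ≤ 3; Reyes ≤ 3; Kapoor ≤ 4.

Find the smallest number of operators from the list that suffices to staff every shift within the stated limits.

14 slots to fill and no one can take more than 4, so at least ⌈14/4⌉ = 4 operators are needed.
No set of 4 operators can cover every shift (each such set leaves at least one shift with no one available or exceeds a cap).
Ibarra, Santos, Jules, Beaumont, and Kapoor alone can cover everything: Wed-AM→Jules, Wed-PM→Ibarra+Kapoor, Thu-AM→Ibarra, Thu-PM→Jules+Kapoor, Fri-AM→Beaumont+Kapoor, Fri-PM→Santos, Sat-AM→Ibarra+Beaumont, Sat-PM→Jules, Sun-AM→Santos, Sun-PM→Beaumont.

5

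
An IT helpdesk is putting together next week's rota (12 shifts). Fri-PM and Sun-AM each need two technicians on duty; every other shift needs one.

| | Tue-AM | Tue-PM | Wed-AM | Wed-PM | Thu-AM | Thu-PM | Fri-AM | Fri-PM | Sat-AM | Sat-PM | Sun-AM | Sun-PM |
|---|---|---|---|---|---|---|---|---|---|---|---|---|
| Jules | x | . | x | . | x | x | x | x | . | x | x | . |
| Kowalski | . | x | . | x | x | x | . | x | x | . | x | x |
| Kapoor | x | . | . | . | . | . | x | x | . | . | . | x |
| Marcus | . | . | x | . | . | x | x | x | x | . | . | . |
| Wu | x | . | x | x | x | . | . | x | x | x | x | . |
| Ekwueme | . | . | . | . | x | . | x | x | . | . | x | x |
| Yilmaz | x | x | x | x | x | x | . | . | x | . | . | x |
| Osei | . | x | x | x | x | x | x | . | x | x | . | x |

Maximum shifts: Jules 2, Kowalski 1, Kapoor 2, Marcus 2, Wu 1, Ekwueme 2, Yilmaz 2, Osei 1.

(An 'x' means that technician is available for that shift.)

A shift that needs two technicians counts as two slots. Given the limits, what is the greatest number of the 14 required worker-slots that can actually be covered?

Total capacity across all technicians is 2+1+2+2+1+2+2+1 = 13, and 14 slots are needed, so at most 13 can be filled.
An assignment achieving 13: Tue-AM→Jules, Tue-PM→Kowalski, Wed-AM→Marcus, Wed-PM→Wu, Thu-AM→Osei, Thu-PM→Marcus, Fri-AM→Kapoor, Fri-PM→Kapoor+Ekwueme, Sat-AM→Yilmaz, Sat-PM→Jules, Sun-AM→Ekwueme, Sun-PM→Yilmaz.
Loads: Jules 2/2, Kowalski 1/1, Kapoor 2/2, Marcus 2/2, Wu 1/1, Ekwueme 2/2, Yilmaz 2/2, Osei 1/1.

13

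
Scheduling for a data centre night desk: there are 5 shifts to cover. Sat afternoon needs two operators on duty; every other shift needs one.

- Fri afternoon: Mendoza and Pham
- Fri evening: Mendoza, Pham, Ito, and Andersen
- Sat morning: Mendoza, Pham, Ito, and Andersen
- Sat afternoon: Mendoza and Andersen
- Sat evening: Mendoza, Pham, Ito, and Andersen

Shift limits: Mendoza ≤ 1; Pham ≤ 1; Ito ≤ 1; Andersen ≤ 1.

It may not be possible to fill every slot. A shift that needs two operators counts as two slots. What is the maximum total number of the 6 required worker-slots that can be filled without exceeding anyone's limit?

4

Total capacity across all operators is 1+1+1+1 = 4, and 6 slots are needed, so at most 4 can be filled.
An assignment achieving 4: Fri afternoon→Mendoza, Fri evening→Pham, Sat morning→Ito, Sat afternoon→Andersen.
Loads: Mendoza 1/1, Pham 1/1, Ito 1/1, Andersen 1/1.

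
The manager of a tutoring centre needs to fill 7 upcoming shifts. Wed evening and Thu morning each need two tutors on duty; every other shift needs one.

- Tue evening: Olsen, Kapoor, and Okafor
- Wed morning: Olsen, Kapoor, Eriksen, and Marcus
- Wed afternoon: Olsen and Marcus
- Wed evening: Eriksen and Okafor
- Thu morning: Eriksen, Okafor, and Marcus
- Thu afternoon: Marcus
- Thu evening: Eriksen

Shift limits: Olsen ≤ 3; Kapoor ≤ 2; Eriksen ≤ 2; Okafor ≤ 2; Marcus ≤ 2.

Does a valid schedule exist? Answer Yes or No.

Wed evening can only be covered by Eriksen and Okafor, so that assignment is forced.
Thu afternoon can only be covered by Marcus, so that assignment is forced.
Thu evening can only be covered by Eriksen, so that assignment is forced.
One valid schedule: Tue evening→Olsen, Wed morning→Olsen, Wed afternoon→Olsen, Wed evening→Eriksen+Okafor, Thu morning→Okafor+Marcus, Thu afternoon→Marcus, Thu evening→Eriksen.
Loads: Olsen 3/3, Kapoor 0/2, Eriksen 2/2, Okafor 2/2, Marcus 2/2 — all within limits.

Yes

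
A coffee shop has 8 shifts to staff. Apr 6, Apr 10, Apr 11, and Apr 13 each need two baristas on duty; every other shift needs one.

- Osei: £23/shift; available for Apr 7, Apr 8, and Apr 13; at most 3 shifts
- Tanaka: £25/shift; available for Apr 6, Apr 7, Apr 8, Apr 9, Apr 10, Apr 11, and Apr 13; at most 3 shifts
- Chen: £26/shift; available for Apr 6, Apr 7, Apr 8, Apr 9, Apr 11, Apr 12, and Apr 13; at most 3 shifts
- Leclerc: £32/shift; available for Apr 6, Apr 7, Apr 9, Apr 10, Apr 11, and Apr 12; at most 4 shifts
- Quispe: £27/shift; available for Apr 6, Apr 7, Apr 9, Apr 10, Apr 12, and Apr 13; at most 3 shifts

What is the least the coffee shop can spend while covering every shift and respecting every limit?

£303

Picking the cheapest available barista for each shift independently would cost £299, but that ignores the shift limits.
An optimal schedule: Apr 6→Chen+Quispe, Apr 7→Osei, Apr 8→Osei, Apr 9→Tanaka, Apr 10→Tanaka+Quispe, Apr 11→Tanaka+Chen, Apr 12→Chen, Apr 13→Osei+Quispe.
Total: 26 + 27 + 23 + 23 + 25 + 25 + 27 + 25 + 26 + 26 + 23 + 27 = £303.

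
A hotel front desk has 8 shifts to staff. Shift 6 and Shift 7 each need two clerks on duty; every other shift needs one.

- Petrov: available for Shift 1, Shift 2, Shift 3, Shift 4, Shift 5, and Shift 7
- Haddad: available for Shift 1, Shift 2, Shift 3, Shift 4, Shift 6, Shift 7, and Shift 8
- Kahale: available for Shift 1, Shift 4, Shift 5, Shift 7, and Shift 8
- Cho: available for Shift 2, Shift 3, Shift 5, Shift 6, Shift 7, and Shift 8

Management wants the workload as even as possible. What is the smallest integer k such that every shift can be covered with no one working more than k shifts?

With 4 clerks and 10 worker-slots to fill, someone must work at least ⌈10/4⌉ = 3 shifts, so k ≥ 3.
k = 3 works: Shift 1→Petrov, Shift 2→Petrov, Shift 3→Petrov, Shift 4→Haddad, Shift 5→Kahale, Shift 6→Haddad+Cho, Shift 7→Kahale+Cho, Shift 8→Haddad.
Loads: Petrov 3, Haddad 3, Kahale 2, Cho 2 — all ≤ 3.

3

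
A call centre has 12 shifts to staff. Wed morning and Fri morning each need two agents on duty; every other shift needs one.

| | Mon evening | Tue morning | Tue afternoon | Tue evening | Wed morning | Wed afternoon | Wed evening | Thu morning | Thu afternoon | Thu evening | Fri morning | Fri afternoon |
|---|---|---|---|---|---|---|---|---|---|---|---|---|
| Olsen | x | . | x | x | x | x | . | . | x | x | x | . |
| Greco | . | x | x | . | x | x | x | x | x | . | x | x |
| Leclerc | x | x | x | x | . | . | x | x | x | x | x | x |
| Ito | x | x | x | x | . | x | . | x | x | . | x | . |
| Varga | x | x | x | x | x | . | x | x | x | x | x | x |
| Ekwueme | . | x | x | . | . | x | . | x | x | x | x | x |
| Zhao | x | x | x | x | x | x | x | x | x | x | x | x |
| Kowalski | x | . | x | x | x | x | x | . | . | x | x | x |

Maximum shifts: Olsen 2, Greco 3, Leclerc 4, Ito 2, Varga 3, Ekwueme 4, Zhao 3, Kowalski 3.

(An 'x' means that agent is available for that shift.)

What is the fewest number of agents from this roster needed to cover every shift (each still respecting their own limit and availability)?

4

14 slots to fill and no one can take more than 4, so at least ⌈14/4⌉ = 4 agents are needed.
Greco, Leclerc, Varga, and Ekwueme alone can cover everything: Mon evening→Leclerc, Tue morning→Leclerc, Tue afternoon→Varga, Tue evening→Leclerc, Wed morning→Greco+Varga, Wed afternoon→Greco, Wed evening→Greco, Thu morning→Ekwueme, Thu afternoon→Ekwueme, Thu evening→Leclerc, Fri morning→Varga+Ekwueme, Fri afternoon→Ekwueme.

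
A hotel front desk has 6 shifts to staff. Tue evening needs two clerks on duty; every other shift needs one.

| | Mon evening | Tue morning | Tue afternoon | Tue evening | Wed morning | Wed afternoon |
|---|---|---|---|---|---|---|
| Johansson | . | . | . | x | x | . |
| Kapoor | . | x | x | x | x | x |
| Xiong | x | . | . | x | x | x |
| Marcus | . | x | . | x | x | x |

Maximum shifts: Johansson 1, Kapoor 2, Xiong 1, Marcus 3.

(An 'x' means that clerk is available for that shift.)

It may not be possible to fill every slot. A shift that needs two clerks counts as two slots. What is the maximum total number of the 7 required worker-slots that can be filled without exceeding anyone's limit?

Total capacity across all clerks is 1+2+1+3 = 7, and 7 slots are needed, so at most 7 can be filled.
An assignment achieving 7: Mon evening→Xiong, Tue morning→Kapoor, Tue afternoon→Kapoor, Tue evening→Johansson+Marcus, Wed morning→Marcus, Wed afternoon→Marcus.
Loads: Johansson 1/1, Kapoor 2/2, Xiong 1/1, Marcus 3/3.

7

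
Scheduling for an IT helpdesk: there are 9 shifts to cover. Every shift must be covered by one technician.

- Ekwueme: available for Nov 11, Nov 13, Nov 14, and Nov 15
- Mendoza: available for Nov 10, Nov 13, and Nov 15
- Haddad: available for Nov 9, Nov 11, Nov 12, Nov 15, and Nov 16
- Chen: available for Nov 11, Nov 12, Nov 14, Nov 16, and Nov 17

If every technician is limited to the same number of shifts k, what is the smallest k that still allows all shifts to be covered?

3

With 4 technicians and 9 worker-slots to fill, someone must work at least ⌈9/4⌉ = 3 shifts, so k ≥ 3.
k = 3 works: Nov 9→Haddad, Nov 10→Mendoza, Nov 11→Ekwueme, Nov 12→Haddad, Nov 13→Ekwueme, Nov 14→Ekwueme, Nov 15→Mendoza, Nov 16→Haddad, Nov 17→Chen.
Loads: Ekwueme 3, Mendoza 2, Haddad 3, Chen 1 — all ≤ 3.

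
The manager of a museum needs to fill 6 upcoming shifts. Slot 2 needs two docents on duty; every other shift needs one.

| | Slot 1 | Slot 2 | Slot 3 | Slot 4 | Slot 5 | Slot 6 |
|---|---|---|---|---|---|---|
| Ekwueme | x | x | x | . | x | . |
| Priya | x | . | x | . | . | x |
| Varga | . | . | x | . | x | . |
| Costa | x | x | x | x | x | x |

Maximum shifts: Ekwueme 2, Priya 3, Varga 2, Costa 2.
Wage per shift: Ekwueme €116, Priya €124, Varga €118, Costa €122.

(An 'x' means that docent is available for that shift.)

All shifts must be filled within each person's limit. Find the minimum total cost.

€836

Slot 2 can only be covered by Ekwueme and Costa, so that assignment is forced.
Slot 4 can only be covered by Costa, so that assignment is forced.
Picking the cheapest available docent for each shift independently would cost €830, but that ignores the shift limits.
An optimal schedule: Slot 1→Ekwueme, Slot 2→Ekwueme+Costa, Slot 3→Varga, Slot 4→Costa, Slot 5→Varga, Slot 6→Priya.
Total: 116 + 116 + 122 + 118 + 122 + 118 + 124 = €836.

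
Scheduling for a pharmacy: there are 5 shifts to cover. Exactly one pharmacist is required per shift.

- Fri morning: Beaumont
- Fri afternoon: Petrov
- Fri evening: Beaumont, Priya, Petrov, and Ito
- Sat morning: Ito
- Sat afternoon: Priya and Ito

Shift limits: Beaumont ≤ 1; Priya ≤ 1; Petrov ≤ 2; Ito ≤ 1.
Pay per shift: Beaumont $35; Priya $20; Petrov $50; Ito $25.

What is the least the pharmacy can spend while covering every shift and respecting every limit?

$180

Fri morning can only be covered by Beaumont, so that assignment is forced.
Fri afternoon can only be covered by Petrov, so that assignment is forced.
Sat morning can only be covered by Ito, so that assignment is forced.
Picking the cheapest available pharmacist for each shift independently would cost $150, but that ignores the shift limits.
An optimal schedule: Fri morning→Beaumont, Fri afternoon→Petrov, Fri evening→Petrov, Sat morning→Ito, Sat afternoon→Priya.
Total: 35 + 50 + 50 + 25 + 20 = $180.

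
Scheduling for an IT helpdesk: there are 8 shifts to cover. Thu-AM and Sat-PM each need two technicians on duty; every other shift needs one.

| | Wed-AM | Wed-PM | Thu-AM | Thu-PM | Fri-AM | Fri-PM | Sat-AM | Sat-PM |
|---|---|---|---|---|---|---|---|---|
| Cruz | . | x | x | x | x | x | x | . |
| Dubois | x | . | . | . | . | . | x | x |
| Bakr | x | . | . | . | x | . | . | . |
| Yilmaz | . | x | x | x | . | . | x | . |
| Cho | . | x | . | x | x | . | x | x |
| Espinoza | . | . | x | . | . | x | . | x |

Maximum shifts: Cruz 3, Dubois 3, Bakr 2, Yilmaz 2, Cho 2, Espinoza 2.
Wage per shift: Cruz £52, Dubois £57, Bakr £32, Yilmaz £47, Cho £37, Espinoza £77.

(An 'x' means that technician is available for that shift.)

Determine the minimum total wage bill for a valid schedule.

£445

Picking the cheapest available technician for each shift independently would cost £420, but that ignores the shift limits.
An optimal schedule: Wed-AM→Bakr, Wed-PM→Cho, Thu-AM→Yilmaz+Cruz, Thu-PM→Yilmaz, Fri-AM→Bakr, Fri-PM→Cruz, Sat-AM→Cruz, Sat-PM→Cho+Dubois.
Total: 32 + 37 + 47 + 52 + 47 + 32 + 52 + 52 + 37 + 57 = £445.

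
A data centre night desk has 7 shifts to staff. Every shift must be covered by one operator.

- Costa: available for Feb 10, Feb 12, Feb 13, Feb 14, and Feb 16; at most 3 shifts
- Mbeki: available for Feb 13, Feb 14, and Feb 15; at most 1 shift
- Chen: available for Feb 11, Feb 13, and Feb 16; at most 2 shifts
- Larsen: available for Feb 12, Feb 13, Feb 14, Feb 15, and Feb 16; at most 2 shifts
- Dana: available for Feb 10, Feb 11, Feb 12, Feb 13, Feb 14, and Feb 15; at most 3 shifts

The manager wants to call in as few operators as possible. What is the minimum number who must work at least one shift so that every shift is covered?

7 slots to fill and no one can take more than 3, so at least ⌈7/3⌉ = 3 operators are needed.
Costa, Mbeki, and Dana alone can cover everything: Feb 10→Costa, Feb 11→Dana, Feb 12→Costa, Feb 13→Dana, Feb 14→Dana, Feb 15→Mbeki, Feb 16→Costa.

3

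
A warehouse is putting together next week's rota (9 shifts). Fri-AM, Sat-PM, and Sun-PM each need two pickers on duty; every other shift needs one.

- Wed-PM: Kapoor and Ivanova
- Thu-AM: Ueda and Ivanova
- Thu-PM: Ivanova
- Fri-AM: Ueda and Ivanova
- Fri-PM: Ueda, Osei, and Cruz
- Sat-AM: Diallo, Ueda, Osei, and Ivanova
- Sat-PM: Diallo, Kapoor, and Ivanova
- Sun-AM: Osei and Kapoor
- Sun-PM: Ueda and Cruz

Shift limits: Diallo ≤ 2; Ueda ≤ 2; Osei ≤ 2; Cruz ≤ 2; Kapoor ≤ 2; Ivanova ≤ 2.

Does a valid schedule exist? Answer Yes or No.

No

Total capacity is 12 and 12 slots are needed, so capacity alone doesn't rule it out.
Shifts {Thu-AM, Thu-PM, Fri-AM, Sun-PM} need 6 worker-slots in total, but the pickers available for any of those shifts (Ueda, Cruz, and Ivanova) can supply at most 5 among them. So no valid schedule exists.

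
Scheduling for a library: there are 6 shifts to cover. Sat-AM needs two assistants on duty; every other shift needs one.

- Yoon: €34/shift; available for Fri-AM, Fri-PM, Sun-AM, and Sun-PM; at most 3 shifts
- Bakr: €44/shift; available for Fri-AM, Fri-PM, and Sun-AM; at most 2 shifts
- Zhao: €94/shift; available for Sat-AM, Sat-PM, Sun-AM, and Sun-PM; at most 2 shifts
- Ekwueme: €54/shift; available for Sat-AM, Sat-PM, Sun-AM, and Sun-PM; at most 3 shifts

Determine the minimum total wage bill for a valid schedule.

Sat-AM can only be covered by Zhao and Ekwueme, so that assignment is forced.
Picking the cheapest available assistant for each shift independently would cost €338, but that ignores the shift limits.
An optimal schedule: Fri-AM→Yoon, Fri-PM→Yoon, Sat-AM→Ekwueme+Zhao, Sat-PM→Ekwueme, Sun-AM→Bakr, Sun-PM→Yoon.
Total: 34 + 34 + 54 + 94 + 54 + 44 + 34 = €348.

€348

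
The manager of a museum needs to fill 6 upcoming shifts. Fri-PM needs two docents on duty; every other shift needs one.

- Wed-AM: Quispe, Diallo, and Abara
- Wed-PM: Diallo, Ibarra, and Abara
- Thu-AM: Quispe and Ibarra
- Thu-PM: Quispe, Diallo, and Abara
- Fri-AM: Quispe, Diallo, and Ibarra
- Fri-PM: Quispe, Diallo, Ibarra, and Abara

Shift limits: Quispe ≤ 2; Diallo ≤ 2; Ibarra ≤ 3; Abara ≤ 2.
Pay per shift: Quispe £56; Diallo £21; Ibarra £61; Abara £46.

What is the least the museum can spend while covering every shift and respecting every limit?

Picking the cheapest available docent for each shift independently would cost £207, but that ignores the shift limits.
An optimal schedule: Wed-AM→Diallo, Wed-PM→Diallo, Thu-AM→Quispe, Thu-PM→Abara, Fri-AM→Quispe, Fri-PM→Abara+Ibarra.
Total: 21 + 21 + 56 + 46 + 56 + 46 + 61 = £307.

£307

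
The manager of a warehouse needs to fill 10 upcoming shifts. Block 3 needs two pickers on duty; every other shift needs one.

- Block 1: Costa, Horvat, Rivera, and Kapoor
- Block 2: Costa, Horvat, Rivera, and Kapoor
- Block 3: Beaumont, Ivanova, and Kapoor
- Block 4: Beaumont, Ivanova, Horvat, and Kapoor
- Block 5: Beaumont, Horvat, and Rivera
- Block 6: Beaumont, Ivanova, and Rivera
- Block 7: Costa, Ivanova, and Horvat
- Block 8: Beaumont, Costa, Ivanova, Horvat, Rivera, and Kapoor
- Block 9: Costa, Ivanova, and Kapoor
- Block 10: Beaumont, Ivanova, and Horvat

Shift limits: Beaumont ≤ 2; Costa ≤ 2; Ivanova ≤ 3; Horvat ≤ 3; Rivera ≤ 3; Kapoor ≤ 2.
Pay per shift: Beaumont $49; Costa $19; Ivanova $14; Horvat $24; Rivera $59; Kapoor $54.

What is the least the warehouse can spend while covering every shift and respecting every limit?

Picking the cheapest available picker for each shift independently would cost $209, but that ignores the shift limits.
An optimal schedule: Block 1→Costa, Block 2→Horvat, Block 3→Ivanova+Beaumont, Block 4→Beaumont, Block 5→Horvat, Block 6→Ivanova, Block 7→Ivanova, Block 8→Kapoor, Block 9→Costa, Block 10→Horvat.
Total: 19 + 24 + 14 + 49 + 49 + 24 + 14 + 14 + 54 + 19 + 24 = $304.

$304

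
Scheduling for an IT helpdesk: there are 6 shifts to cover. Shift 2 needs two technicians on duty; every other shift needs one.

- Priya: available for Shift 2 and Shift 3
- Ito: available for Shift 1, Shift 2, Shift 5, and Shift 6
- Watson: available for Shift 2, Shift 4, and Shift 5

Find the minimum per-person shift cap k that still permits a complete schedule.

3

With 3 technicians and 7 worker-slots to fill, someone must work at least ⌈7/3⌉ = 3 shifts, so k ≥ 3.
k = 3 works: Shift 1→Ito, Shift 2→Priya+Watson, Shift 3→Priya, Shift 4→Watson, Shift 5→Ito, Shift 6→Ito.
Loads: Priya 2, Ito 3, Watson 2 — all ≤ 3.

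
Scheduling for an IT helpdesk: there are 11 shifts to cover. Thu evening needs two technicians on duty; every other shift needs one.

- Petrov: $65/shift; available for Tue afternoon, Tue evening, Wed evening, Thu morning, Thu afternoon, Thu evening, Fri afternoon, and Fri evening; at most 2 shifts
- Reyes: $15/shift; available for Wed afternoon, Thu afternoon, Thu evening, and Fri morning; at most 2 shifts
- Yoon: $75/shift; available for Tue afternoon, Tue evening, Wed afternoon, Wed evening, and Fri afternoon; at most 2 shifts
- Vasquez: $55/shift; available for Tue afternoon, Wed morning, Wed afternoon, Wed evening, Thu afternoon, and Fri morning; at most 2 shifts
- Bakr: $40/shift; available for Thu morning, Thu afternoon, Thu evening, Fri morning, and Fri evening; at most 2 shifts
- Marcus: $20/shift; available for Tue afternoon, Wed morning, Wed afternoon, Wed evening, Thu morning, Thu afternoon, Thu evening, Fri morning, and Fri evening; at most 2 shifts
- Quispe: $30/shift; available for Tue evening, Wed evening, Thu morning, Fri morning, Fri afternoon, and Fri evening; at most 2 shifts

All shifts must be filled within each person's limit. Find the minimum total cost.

$450

Picking the cheapest available technician for each shift independently would cost $240, but that ignores the shift limits.
An optimal schedule: Tue afternoon→Marcus, Tue evening→Quispe, Wed morning→Marcus, Wed afternoon→Reyes, Wed evening→Vasquez, Thu morning→Bakr, Thu afternoon→Petrov, Thu evening→Reyes+Petrov, Fri morning→Vasquez, Fri afternoon→Quispe, Fri evening→Bakr.
Total: 20 + 30 + 20 + 15 + 55 + 40 + 65 + 15 + 65 + 55 + 30 + 40 = $450.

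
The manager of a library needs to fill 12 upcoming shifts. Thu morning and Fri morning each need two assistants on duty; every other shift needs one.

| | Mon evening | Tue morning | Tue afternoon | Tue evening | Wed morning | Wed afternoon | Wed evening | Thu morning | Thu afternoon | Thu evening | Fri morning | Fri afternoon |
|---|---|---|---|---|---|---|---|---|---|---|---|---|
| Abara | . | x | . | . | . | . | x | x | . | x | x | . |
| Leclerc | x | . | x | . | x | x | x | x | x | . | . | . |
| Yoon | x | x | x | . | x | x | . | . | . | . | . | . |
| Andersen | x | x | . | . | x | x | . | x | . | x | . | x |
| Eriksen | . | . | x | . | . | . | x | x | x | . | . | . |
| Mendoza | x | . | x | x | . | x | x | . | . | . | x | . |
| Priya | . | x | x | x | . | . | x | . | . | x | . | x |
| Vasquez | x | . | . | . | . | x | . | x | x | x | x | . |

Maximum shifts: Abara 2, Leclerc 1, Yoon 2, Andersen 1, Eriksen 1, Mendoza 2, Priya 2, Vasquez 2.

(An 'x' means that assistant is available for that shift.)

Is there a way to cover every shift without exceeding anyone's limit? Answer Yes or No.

No

Total capacity is 2+1+2+1+1+2+2+2 = 13 but 14 worker-slots are needed — infeasible.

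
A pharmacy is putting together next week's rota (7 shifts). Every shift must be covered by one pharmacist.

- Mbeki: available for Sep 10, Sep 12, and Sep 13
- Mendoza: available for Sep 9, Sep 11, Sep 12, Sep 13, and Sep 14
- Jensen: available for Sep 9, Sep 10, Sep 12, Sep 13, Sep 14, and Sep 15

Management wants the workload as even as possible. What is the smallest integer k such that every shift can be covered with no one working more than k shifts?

3

With 3 pharmacists and 7 worker-slots to fill, someone must work at least ⌈7/3⌉ = 3 shifts, so k ≥ 3.
k = 3 works: Sep 9→Mendoza, Sep 10→Mbeki, Sep 11→Mendoza, Sep 12→Mbeki, Sep 13→Mbeki, Sep 14→Mendoza, Sep 15→Jensen.
Loads: Mbeki 3, Mendoza 3, Jensen 1 — all ≤ 3.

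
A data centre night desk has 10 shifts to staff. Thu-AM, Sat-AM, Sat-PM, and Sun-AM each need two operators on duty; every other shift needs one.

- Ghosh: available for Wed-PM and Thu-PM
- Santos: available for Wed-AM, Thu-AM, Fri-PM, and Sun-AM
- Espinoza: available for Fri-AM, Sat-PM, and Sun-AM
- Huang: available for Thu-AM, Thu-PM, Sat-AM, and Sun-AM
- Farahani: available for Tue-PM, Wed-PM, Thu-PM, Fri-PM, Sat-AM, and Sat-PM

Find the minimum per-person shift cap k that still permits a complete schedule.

With 5 operators and 14 worker-slots to fill, someone must work at least ⌈14/5⌉ = 3 shifts, so k ≥ 3.
k = 3 works: Tue-PM→Farahani, Wed-AM→Santos, Wed-PM→Ghosh, Thu-AM→Santos+Huang, Thu-PM→Ghosh, Fri-AM→Espinoza, Fri-PM→Santos, Sat-AM→Huang+Farahani, Sat-PM→Espinoza+Farahani, Sun-AM→Espinoza+Huang.
Loads: Ghosh 2, Santos 3, Espinoza 3, Huang 3, Farahani 3 — all ≤ 3.

3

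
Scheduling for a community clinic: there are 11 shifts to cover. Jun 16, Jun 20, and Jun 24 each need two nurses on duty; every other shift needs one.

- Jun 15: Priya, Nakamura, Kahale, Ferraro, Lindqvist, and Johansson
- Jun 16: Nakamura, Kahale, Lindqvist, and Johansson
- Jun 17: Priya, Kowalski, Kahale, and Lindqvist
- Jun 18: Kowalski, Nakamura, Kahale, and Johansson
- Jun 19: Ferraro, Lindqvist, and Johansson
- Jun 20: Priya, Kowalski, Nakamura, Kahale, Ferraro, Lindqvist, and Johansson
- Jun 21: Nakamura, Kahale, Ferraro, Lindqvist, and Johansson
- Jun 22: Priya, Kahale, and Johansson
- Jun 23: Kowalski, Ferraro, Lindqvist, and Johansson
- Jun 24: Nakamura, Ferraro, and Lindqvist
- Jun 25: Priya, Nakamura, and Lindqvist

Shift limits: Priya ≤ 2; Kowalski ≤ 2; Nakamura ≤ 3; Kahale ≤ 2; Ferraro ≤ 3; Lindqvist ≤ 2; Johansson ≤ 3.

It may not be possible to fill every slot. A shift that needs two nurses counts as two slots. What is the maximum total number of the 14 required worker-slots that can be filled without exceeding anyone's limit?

14

Total capacity across all nurses is 2+2+3+2+3+2+3 = 17, and 14 slots are needed, so at most 14 can be filled.
An assignment achieving 14: Jun 15→Kahale, Jun 16→Nakamura+Kahale, Jun 17→Kowalski, Jun 18→Kowalski, Jun 19→Ferraro, Jun 20→Lindqvist+Johansson, Jun 21→Nakamura, Jun 22→Priya, Jun 23→Ferraro, Jun 24→Nakamura+Ferraro, Jun 25→Priya.
Loads: Priya 2/2, Kowalski 2/2, Nakamura 3/3, Kahale 2/2, Ferraro 3/3, Lindqvist 1/2, Johansson 1/3.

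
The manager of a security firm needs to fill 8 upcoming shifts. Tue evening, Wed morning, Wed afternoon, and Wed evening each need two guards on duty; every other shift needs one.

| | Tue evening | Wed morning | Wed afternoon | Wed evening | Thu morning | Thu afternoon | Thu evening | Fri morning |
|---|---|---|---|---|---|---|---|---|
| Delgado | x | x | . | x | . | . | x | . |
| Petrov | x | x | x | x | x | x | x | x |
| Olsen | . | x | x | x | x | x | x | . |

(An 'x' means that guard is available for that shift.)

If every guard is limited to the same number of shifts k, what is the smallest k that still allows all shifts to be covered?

With 3 guards and 12 worker-slots to fill, someone must work at least ⌈12/3⌉ = 4 shifts, so k ≥ 4.
k = 4 works: Tue evening→Delgado+Petrov, Wed morning→Delgado+Olsen, Wed afternoon→Petrov+Olsen, Wed evening→Delgado+Olsen, Thu morning→Petrov, Thu afternoon→Olsen, Thu evening→Delgado, Fri morning→Petrov.
Loads: Delgado 4, Petrov 4, Olsen 4 — all ≤ 4.

4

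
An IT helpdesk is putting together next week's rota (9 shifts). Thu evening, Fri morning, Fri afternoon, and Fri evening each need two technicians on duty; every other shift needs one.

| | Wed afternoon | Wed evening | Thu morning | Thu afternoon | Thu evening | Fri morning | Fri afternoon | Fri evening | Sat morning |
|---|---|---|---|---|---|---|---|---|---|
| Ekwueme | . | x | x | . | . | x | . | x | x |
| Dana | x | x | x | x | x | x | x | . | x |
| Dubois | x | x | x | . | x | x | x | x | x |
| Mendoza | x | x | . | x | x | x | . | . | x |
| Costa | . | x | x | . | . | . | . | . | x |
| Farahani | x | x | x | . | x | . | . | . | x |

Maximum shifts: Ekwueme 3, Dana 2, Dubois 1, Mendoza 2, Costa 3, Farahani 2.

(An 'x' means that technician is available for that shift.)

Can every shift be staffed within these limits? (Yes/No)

No

Total capacity is 13 and 13 slots are needed, so capacity alone doesn't rule it out.
Shifts {Fri afternoon, Fri evening} need 4 worker-slots in total, but the technicians available for any of those shifts (Ekwueme, Dana, and Dubois) can supply at most 3 among them. So no valid schedule exists.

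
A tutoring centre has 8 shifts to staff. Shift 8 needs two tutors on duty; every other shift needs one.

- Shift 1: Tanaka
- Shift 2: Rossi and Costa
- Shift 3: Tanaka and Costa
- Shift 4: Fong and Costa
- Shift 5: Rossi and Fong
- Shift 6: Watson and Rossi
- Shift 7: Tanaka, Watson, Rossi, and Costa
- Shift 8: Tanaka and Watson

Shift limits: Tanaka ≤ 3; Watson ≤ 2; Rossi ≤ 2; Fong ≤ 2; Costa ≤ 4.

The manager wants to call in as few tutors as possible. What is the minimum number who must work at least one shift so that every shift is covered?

9 slots to fill and no one can take more than 4, so at least ⌈9/4⌉ = 3 tutors are needed.
No set of 3 tutors can cover every shift (each such set leaves at least one shift with no one available or exceeds a cap).
Tanaka, Watson, Rossi, and Fong alone can cover everything: Shift 1→Tanaka, Shift 2→Rossi, Shift 3→Tanaka, Shift 4→Fong, Shift 5→Fong, Shift 6→Watson, Shift 7→Rossi, Shift 8→Tanaka+Watson.

4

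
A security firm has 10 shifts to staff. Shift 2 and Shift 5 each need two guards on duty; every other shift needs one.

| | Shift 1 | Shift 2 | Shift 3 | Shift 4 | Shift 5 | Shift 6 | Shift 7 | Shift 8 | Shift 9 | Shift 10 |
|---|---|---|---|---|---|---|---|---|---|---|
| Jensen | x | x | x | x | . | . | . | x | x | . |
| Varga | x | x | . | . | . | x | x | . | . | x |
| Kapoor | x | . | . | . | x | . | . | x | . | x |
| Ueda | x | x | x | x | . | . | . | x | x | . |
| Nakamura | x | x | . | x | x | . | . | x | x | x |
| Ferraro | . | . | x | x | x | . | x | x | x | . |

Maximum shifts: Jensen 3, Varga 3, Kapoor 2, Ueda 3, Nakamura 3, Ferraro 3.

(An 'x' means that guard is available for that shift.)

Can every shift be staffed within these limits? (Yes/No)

Shift 6 can only be covered by Varga, so that assignment is forced.
One valid schedule: Shift 1→Kapoor, Shift 2→Ueda+Nakamura, Shift 3→Jensen, Shift 4→Jensen, Shift 5→Kapoor+Nakamura, Shift 6→Varga, Shift 7→Varga, Shift 8→Ueda, Shift 9→Jensen, Shift 10→Varga.
Loads: Jensen 3/3, Varga 3/3, Kapoor 2/2, Ueda 2/3, Nakamura 2/3, Ferraro 0/3 — all within limits.

Yes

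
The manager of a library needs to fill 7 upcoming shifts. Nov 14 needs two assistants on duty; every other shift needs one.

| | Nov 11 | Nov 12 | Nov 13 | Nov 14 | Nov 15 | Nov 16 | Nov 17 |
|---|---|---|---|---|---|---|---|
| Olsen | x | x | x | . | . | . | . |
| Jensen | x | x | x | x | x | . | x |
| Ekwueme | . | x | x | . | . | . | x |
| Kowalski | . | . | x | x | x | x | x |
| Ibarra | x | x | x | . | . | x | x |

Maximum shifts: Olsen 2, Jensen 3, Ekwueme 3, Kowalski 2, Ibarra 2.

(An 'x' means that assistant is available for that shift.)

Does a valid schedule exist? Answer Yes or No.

Nov 14 can only be covered by Jensen and Kowalski, so that assignment is forced.
One valid schedule: Nov 11→Olsen, Nov 12→Olsen, Nov 13→Ekwueme, Nov 14→Jensen+Kowalski, Nov 15→Jensen, Nov 16→Kowalski, Nov 17→Jensen.
Loads: Olsen 2/2, Jensen 3/3, Ekwueme 1/3, Kowalski 2/2, Ibarra 0/2 — all within limits.

Yes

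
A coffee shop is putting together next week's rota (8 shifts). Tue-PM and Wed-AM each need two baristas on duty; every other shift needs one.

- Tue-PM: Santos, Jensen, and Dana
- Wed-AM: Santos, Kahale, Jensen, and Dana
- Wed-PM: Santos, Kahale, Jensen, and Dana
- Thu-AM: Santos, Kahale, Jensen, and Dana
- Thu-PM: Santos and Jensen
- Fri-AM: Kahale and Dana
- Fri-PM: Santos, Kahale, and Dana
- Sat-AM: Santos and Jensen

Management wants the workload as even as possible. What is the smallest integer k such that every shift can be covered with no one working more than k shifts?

3

With 4 baristas and 10 worker-slots to fill, someone must work at least ⌈10/4⌉ = 3 shifts, so k ≥ 3.
k = 3 works: Tue-PM→Santos+Jensen, Wed-AM→Jensen+Dana, Wed-PM→Kahale, Thu-AM→Jensen, Thu-PM→Santos, Fri-AM→Kahale, Fri-PM→Kahale, Sat-AM→Santos.
Loads: Santos 3, Kahale 3, Jensen 3, Dana 1 — all ≤ 3.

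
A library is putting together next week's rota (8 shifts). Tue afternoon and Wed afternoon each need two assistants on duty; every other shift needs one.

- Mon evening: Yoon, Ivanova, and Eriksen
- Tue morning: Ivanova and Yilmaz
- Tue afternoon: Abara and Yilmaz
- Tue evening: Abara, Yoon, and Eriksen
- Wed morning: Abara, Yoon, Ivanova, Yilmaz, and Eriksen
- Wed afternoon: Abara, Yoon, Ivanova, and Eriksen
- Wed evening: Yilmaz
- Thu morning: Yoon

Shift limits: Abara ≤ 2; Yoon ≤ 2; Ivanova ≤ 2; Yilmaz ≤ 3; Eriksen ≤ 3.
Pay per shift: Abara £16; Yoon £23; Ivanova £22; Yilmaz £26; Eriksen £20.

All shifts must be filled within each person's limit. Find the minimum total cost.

Tue afternoon can only be covered by Abara and Yilmaz, so that assignment is forced.
Wed evening can only be covered by Yilmaz, so that assignment is forced.
Thu morning can only be covered by Yoon, so that assignment is forced.
Picking the cheapest available assistant for each shift independently would cost £201, but that ignores the shift limits.
An optimal schedule: Mon evening→Eriksen, Tue morning→Ivanova, Tue afternoon→Abara+Yilmaz, Tue evening→Abara, Wed morning→Eriksen, Wed afternoon→Eriksen+Ivanova, Wed evening→Yilmaz, Thu morning→Yoon.
Total: 20 + 22 + 16 + 26 + 16 + 20 + 20 + 22 + 26 + 23 = £211.

£211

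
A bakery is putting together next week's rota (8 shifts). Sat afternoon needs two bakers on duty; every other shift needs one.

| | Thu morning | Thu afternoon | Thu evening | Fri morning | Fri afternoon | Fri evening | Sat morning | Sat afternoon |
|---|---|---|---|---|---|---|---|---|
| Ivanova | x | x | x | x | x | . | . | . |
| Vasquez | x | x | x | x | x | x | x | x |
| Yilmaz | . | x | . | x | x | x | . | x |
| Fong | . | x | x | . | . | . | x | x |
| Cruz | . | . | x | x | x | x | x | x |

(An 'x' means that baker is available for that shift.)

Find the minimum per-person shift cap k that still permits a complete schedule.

2

With 5 bakers and 9 worker-slots to fill, someone must work at least ⌈9/5⌉ = 2 shifts, so k ≥ 2.
k = 2 works: Thu morning→Ivanova, Thu afternoon→Ivanova, Thu evening→Fong, Fri morning→Yilmaz, Fri afternoon→Yilmaz, Fri evening→Vasquez, Sat morning→Vasquez, Sat afternoon→Fong+Cruz.
Loads: Ivanova 2, Vasquez 2, Yilmaz 2, Fong 2, Cruz 1 — all ≤ 2.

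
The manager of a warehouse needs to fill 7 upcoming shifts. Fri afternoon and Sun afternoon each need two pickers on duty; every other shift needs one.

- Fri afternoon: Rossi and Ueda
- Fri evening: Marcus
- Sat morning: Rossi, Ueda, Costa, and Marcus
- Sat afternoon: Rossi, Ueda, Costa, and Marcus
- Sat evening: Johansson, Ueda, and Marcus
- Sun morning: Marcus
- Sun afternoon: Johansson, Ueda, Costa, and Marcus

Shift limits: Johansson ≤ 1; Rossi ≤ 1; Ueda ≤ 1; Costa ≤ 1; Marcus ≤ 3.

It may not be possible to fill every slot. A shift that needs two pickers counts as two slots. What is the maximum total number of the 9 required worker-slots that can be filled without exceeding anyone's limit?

Total capacity across all pickers is 1+1+1+1+3 = 7, and 9 slots are needed, so at most 7 can be filled.
An assignment achieving 7: Fri afternoon→Rossi+Ueda, Fri evening→Marcus, Sat morning→Costa, Sat afternoon→Marcus, Sat evening→Johansson, Sun morning→Marcus.
Loads: Johansson 1/1, Rossi 1/1, Ueda 1/1, Costa 1/1, Marcus 3/3.

7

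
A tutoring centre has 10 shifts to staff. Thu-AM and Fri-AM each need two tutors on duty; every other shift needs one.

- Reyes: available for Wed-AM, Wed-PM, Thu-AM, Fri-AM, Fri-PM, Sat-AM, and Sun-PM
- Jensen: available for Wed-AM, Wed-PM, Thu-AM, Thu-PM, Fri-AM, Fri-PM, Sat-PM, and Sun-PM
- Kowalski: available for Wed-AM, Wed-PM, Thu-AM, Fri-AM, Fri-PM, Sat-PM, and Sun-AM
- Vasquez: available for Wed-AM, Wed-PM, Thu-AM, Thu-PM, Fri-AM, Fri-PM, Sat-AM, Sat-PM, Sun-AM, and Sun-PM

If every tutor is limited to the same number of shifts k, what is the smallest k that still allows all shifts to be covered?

With 4 tutors and 12 worker-slots to fill, someone must work at least ⌈12/4⌉ = 3 shifts, so k ≥ 3.
k = 3 works: Wed-AM→Reyes, Wed-PM→Jensen, Thu-AM→Kowalski+Vasquez, Thu-PM→Jensen, Fri-AM→Kowalski+Vasquez, Fri-PM→Vasquez, Sat-AM→Reyes, Sat-PM→Jensen, Sun-AM→Kowalski, Sun-PM→Reyes.
Loads: Reyes 3, Jensen 3, Kowalski 3, Vasquez 3 — all ≤ 3.

3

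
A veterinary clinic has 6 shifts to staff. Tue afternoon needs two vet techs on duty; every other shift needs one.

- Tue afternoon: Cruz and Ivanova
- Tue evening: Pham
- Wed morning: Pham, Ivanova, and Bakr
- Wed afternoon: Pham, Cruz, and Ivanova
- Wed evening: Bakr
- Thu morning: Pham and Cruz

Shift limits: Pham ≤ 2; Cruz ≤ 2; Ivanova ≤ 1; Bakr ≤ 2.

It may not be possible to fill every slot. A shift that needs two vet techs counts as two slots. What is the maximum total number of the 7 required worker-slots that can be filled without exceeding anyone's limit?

Total capacity across all vet techs is 2+2+1+2 = 7, and 7 slots are needed, so at most 7 can be filled.
An assignment achieving 7: Tue afternoon→Cruz+Ivanova, Tue evening→Pham, Wed morning→Bakr, Wed afternoon→Cruz, Wed evening→Bakr, Thu morning→Pham.
Loads: Pham 2/2, Cruz 2/2, Ivanova 1/1, Bakr 2/2.

7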